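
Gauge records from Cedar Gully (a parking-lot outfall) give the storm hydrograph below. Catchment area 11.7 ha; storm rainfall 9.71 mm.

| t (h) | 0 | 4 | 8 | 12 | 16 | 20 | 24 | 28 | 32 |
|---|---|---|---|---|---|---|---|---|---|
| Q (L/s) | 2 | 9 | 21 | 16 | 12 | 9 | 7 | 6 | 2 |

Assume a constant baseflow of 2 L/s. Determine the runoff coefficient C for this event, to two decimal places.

C ≈ 0.84

ΣQ_DR = 66.00 L/s; V = ΣQ_DR·Δt = 9.504 × 10^5 L.
Runoff depth d = V / A = 8.123 mm.
C = d / P = 8.123 / 9.71 = 0.84.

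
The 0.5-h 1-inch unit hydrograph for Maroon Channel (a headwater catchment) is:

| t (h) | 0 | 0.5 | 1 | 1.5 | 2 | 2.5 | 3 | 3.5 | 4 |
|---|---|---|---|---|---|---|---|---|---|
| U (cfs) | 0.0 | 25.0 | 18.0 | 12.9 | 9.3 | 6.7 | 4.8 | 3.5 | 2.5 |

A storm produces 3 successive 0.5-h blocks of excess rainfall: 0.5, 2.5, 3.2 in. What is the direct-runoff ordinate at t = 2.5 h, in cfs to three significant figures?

Q ≈ 67.9 cfs

By discrete convolution, Q_j = Σ (P_i / 1 in) · U_{j−i}.
At t = 2.5 h (j=5): Q = (0.5/1)·6.7 + (2.5/1)·9.3 + (3.2/1)·12.9 = 67.9 cfs.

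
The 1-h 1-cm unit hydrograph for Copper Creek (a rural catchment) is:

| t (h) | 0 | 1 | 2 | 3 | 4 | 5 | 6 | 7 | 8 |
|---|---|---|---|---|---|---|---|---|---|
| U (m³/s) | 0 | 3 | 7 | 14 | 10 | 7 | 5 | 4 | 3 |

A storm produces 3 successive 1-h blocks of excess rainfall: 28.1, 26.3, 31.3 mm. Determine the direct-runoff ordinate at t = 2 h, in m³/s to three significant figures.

Q ≈ 27.6 m³/s

By discrete convolution, Q_j = Σ (P_i / 10 mm) · U_{j−i}.
At t = 2 h (j=2): Q = (28.1/10)·7 + (26.3/10)·3 + (31.3/10)·0 = 27.6 m³/s.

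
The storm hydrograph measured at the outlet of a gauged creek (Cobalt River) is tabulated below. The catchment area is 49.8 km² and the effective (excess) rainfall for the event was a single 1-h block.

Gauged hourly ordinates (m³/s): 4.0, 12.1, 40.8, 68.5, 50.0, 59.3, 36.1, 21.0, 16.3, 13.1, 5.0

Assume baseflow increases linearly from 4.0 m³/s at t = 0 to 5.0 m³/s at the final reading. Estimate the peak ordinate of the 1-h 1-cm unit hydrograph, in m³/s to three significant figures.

U_p ≈ 32.1 m³/s

Direct runoff: 0.00, 8.00, 36.60, 64.20, 45.60, 54.80, 31.50, 16.30, 11.50, 8.20, 0.00 m³/s; ΣQ_DR = 276.7 m³/s, peak = 64.20 m³/s.
Runoff depth d = ΣQ_DR·Δt / A = 276.7 × 3600 / (49.8 km²) = 20.00 mm.
The 1-cm UH is the DRH scaled by (10 mm)/d, so U_p = 64.20 × 10/20.00 = 32.1 m³/s.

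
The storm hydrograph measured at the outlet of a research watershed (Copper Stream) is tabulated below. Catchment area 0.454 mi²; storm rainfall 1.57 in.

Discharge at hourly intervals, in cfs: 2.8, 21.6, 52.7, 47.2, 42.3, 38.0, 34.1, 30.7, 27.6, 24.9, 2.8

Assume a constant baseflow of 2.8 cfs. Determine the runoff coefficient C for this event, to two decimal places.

ΣQ_DR = 293.9 cfs; V = ΣQ_DR·Δt = 1.058 × 10^6 ft³.
Runoff depth d = V / A = 1.003 in.
C = d / P = 1.003 / 1.57 = 0.64.

C ≈ 0.64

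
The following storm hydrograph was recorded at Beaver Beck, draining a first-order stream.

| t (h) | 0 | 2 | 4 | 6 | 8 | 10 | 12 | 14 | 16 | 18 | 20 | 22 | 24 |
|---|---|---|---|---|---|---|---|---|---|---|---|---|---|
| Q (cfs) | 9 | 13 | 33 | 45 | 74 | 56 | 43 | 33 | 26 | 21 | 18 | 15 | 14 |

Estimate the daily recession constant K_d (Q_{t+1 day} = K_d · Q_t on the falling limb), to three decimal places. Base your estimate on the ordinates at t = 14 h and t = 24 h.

Between t = 14 h and t = 24 h the flow falls from 33 to 14 cfs over 5×2 h = 10 h.
Per-interval ratio K = (14/33)^(1/5) = 0.8424; K_d = K^(24/2) = 0.128.

K_d ≈ 0.128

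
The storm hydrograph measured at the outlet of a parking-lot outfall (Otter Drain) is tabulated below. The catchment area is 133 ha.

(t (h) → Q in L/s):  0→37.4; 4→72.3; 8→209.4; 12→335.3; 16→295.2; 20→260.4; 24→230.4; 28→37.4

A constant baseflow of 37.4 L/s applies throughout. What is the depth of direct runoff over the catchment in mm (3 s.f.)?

d ≈ 12.8 mm

Direct runoff: 0.0, 34.9, 172.0, 297.9, 257.8, 223.0, 193.0, 0.0 L/s; ΣQ_DR = 1179 L/s.
V = ΣQ_DR · Δt = 1179 × 14400 s = 1.697 × 10^7 L.
Over A = 133 ha, depth = V / A = 12.8 mm.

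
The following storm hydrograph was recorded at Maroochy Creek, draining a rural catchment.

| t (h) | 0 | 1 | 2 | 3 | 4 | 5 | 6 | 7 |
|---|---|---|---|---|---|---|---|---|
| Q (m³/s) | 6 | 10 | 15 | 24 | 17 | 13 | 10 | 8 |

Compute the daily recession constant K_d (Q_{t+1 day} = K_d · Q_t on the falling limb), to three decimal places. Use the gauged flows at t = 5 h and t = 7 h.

K_d ≈ 0.003

Between t = 5 h and t = 7 h the flow falls from 13 to 8 m³/s over 2×1 h = 2 h.
Per-interval ratio K = (8/13)^(1/2) = 0.7845; K_d = K^(24/1) = 0.003.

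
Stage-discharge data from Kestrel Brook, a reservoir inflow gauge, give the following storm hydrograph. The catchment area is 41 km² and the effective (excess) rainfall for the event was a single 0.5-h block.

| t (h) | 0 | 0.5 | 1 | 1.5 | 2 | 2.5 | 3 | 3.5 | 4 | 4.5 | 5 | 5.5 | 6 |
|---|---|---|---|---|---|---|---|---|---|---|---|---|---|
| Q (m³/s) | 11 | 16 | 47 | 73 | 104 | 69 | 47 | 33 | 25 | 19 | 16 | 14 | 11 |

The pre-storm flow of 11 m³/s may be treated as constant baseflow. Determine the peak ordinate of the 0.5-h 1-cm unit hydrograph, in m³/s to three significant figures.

Direct runoff: 0.0, 5.0, 36.0, 62.0, 93.0, 58.0, 36.0, 22.0, 14.0, 8.0, 5.0, 3.0, 0.0 m³/s; ΣQ_DR = 342.0 m³/s, peak = 93.0 m³/s.
Runoff depth d = ΣQ_DR·Δt / A = 342.0 × 1800 / (41 km²) = 15.01 mm.
The 1-cm UH is the DRH scaled by (10 mm)/d, so U_p = 93.0 × 10/15.01 = 61.9 m³/s.

U_p ≈ 61.9 m³/s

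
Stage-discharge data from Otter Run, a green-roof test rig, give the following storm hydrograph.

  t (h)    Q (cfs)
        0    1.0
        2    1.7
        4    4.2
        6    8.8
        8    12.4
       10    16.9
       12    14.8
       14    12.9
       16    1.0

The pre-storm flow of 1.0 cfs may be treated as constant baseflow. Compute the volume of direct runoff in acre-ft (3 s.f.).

V ≈ 10.7 acre-ft

Direct-runoff ordinates (Q − Q_b): 0.0, 0.7, 3.2, 7.8, 11.4, 15.9, 13.8, 11.9, 0.0 cfs.
ΣQ_DR = 64.70 cfs.
With Δt = 2 h = 7200 s, V = ΣQ_DR · Δt = 64.70 × 7200 = 4.66 × 10^5 ft³ = 10.7 acre-ft.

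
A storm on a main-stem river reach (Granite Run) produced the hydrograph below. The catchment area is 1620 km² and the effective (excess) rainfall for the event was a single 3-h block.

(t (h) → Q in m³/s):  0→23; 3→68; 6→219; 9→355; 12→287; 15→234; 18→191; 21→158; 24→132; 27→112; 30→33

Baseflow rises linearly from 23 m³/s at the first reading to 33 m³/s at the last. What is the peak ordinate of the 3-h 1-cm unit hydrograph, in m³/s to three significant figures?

Direct runoff: 0.00, 44.00, 194.00, 329.00, 260.00, 206.00, 162.00, 128.00, 101.00, 80.00, 0.00 m³/s; ΣQ_DR = 1504 m³/s, peak = 329.00 m³/s.
Runoff depth d = ΣQ_DR·Δt / A = 1504 × 10800 / (1620 km²) = 10.03 mm.
The 1-cm UH is the DRH scaled by (10 mm)/d, so U_p = 329.00 × 10/10.03 = 328 m³/s.

U_p ≈ 328 m³/s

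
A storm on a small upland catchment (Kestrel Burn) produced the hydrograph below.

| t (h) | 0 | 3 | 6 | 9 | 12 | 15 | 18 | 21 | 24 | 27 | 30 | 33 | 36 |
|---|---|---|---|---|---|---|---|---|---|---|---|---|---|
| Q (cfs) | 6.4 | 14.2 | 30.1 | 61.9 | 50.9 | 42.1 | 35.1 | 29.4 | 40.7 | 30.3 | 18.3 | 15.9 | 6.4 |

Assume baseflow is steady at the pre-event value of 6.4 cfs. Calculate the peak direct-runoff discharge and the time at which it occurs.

Subtracting baseflow gives direct-runoff ordinates: 0.0, 7.8, 23.7, 55.5, 44.5, 35.7, 28.7, 23.0, 34.3, 23.9, 11.9, 9.5, 0.0 cfs.
The maximum is 55.5 cfs, occurring at the reading for t = 9 h.

Q_p = 55.5 cfs at t = 9 h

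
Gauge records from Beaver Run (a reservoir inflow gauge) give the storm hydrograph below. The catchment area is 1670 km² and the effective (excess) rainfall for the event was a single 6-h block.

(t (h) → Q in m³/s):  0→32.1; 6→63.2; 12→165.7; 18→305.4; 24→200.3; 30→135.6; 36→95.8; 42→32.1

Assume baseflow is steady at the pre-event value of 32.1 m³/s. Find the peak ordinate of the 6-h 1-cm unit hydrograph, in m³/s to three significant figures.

Direct runoff: 0.0, 31.1, 133.6, 273.3, 168.2, 103.5, 63.7, 0.0 m³/s; ΣQ_DR = 773.4 m³/s, peak = 273.3 m³/s.
Runoff depth d = ΣQ_DR·Δt / A = 773.4 × 21600 / (1670 km²) = 10.00 mm.
The 1-cm UH is the DRH scaled by (10 mm)/d, so U_p = 273.3 × 10/10.00 = 273 m³/s.

U_p ≈ 273 m³/s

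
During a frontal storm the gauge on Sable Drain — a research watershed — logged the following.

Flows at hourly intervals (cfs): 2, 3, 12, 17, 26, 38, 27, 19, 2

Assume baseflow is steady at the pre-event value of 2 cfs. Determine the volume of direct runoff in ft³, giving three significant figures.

V ≈ 4.61 × 10^5 ft³

Direct-runoff ordinates (Q − Q_b): 0.0, 1.0, 10.0, 15.0, 24.0, 36.0, 25.0, 17.0, 0.0 cfs.
ΣQ_DR = 128.0 cfs.
With Δt = 1 h = 3600 s, V = ΣQ_DR · Δt = 128.0 × 3600 = 4.61 × 10^5 ft³.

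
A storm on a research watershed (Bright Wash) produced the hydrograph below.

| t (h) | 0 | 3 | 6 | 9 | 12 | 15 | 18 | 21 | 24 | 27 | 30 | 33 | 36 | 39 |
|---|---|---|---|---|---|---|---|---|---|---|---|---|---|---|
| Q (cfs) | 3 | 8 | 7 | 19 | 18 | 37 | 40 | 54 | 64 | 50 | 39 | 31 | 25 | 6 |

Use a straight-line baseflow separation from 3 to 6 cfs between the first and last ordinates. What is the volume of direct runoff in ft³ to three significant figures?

Direct-runoff ordinates (Q − Q_b): 0.00, 4.77, 3.54, 15.31, 14.08, 32.85, 35.62, 49.38, 59.15, 44.92, 33.69, 25.46, 19.23, 0.00 cfs.
ΣQ_DR = 338.0 cfs.
With Δt = 3 h = 10800 s, V = ΣQ_DR · Δt = 338.0 × 10800 = 3.65 × 10^6 ft³.

V ≈ 3.65 × 10^6 ft³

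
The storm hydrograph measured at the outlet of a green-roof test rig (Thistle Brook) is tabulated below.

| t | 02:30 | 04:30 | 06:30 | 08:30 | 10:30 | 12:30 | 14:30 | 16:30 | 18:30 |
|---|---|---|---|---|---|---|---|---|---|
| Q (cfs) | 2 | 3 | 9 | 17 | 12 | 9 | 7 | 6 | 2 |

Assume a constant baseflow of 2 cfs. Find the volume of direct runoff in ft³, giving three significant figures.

V ≈ 3.53 × 10^5 ft³

Direct-runoff ordinates (Q − Q_b): 0.0, 1.0, 7.0, 15.0, 10.0, 7.0, 5.0, 4.0, 0.0 cfs.
ΣQ_DR = 49.00 cfs.
With Δt = 2 h = 7200 s, V = ΣQ_DR · Δt = 49.00 × 7200 = 3.53 × 10^5 ft³.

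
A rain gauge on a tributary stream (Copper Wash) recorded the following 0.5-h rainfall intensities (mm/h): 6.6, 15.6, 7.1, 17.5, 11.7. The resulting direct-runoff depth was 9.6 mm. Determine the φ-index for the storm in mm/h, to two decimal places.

φ ≈ 8.53 mm/h

Only the 3 blocks with intensity above φ contribute runoff: 15.6, 17.5, 11.7 mm/h.
Σ(I−φ)·Δt = d  ⇒  (15.6+17.5+11.7 − 3φ)·0.5 = 9.6
φ = (44.80 − 9.6/0.5) / 3 = 8.53 mm/h.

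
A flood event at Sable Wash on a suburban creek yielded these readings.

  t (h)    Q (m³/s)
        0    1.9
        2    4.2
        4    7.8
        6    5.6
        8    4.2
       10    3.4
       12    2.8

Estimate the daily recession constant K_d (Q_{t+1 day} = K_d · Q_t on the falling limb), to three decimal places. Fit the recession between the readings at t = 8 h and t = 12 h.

K_d ≈ 0.088

Between t = 8 h and t = 12 h the flow falls from 4.2 to 2.8 m³/s over 2×2 h = 4 h.
Per-interval ratio K = (2.8/4.2)^(1/2) = 0.8165; K_d = K^(24/2) = 0.088.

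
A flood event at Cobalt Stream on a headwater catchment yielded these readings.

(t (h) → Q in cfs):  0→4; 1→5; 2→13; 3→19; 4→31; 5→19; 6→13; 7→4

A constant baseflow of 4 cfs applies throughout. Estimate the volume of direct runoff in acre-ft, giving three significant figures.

Direct-runoff ordinates (Q − Q_b): 0.0, 1.0, 9.0, 15.0, 27.0, 15.0, 9.0, 0.0 cfs.
ΣQ_DR = 76.00 cfs.
With Δt = 1 h = 3600 s, V = ΣQ_DR · Δt = 76.00 × 3600 = 2.74 × 10^5 ft³ = 6.28 acre-ft.

V ≈ 6.28 acre-ft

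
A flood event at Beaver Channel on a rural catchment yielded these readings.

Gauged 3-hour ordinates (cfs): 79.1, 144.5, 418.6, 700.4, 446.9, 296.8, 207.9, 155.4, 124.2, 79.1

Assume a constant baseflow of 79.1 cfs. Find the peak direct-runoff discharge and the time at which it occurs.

Subtracting baseflow gives direct-runoff ordinates: 0.0, 65.4, 339.5, 621.3, 367.8, 217.7, 128.8, 76.3, 45.1, 0.0 cfs.
The maximum is 621.3 cfs, occurring at the reading for t = 9 h.

Q_p = 621.3 cfs at t = 9 h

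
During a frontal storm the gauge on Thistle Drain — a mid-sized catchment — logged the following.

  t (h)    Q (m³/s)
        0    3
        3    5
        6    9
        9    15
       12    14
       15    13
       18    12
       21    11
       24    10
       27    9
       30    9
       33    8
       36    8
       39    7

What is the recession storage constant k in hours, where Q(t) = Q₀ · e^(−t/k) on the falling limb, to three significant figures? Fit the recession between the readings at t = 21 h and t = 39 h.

On the falling limb, Q drops from 11 to 7 m³/s between t = 21 h and t = 39 h (Δt = 18 h).
k = −Δt / ln(Q₂/Q₁) = −18 / ln(7/11) = 39.8 h.

k ≈ 39.8 h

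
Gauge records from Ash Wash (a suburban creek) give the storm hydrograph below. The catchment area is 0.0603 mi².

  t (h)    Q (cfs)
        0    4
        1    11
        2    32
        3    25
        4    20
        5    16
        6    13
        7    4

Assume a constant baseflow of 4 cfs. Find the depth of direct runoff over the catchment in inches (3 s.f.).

d ≈ 2.39 in

Direct runoff: 0.0, 7.0, 28.0, 21.0, 16.0, 12.0, 9.0, 0.0 cfs; ΣQ_DR = 93.00 cfs.
V = ΣQ_DR · Δt = 93.00 × 3600 s = 3.348 × 10^5 ft³.
Over A = 0.0603 mi², depth = V / A = 2.39 in.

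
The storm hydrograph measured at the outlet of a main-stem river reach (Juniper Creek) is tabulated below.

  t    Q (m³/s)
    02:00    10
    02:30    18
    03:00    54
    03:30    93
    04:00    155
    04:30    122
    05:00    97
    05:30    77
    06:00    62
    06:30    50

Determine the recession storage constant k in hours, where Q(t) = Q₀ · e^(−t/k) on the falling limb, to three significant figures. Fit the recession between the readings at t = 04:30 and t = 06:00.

k ≈ 2.22 h

On the falling limb, Q drops from 122 to 62 m³/s between t = 04:30 and t = 06:00 (Δt = 1.5 h).
k = −Δt / ln(Q₂/Q₁) = −1.5 / ln(62/122) = 2.22 h.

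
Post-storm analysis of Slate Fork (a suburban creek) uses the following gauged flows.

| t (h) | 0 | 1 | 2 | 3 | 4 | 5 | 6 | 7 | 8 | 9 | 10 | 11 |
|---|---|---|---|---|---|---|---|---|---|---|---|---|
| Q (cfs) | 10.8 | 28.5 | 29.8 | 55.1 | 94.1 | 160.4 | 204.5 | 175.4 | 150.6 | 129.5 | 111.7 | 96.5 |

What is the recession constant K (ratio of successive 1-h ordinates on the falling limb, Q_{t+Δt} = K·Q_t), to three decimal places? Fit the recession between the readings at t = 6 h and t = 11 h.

Using the recession-limb readings at t = 6 h and t = 11 h: Q falls from 204.5 to 96.5 cfs over 5 intervals.
K = (Q₂/Q₁)^(1/5) = (96.5/204.5)^(1/5) = 0.861.

K ≈ 0.861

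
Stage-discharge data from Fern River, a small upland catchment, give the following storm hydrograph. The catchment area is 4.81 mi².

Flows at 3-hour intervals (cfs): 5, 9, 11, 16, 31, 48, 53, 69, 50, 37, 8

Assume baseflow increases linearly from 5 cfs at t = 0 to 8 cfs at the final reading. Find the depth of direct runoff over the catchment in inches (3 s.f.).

d ≈ 0.257 in

Direct runoff: 0.00, 3.70, 5.40, 10.10, 24.80, 41.50, 46.20, 61.90, 42.60, 29.30, 0.00 cfs; ΣQ_DR = 265.5 cfs.
V = ΣQ_DR · Δt = 265.5 × 10800 s = 2.867 × 10^6 ft³.
Over A = 4.81 mi², depth = V / A = 0.257 in.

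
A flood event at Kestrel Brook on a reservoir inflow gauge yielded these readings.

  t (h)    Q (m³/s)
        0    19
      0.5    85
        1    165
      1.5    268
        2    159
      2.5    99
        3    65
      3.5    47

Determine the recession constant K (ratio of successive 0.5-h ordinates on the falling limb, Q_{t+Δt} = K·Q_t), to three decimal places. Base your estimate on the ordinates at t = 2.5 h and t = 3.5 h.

Using the recession-limb readings at t = 2.5 h and t = 3.5 h: Q falls from 99 to 47 m³/s over 2 intervals.
K = (Q₂/Q₁)^(1/2) = (47/99)^(1/2) = 0.689.

K ≈ 0.689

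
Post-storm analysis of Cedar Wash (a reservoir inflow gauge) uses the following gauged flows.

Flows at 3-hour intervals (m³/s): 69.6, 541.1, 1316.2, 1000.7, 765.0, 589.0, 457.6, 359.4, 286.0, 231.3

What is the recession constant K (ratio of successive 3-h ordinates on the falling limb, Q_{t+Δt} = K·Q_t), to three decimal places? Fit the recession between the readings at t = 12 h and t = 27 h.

K ≈ 0.787

Using the recession-limb readings at t = 12 h and t = 27 h: Q falls from 765.0 to 231.3 m³/s over 5 intervals.
K = (Q₂/Q₁)^(1/5) = (231.3/765.0)^(1/5) = 0.787.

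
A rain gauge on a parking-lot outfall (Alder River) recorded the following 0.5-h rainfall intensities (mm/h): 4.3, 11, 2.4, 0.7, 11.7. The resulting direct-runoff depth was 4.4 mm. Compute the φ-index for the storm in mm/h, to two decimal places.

φ ≈ 6.95 mm/h

Only the 2 blocks with intensity above φ contribute runoff: 11, 11.7 mm/h.
Σ(I−φ)·Δt = d  ⇒  (11+11.7 − 2φ)·0.5 = 4.4
φ = (22.70 − 4.4/0.5) / 2 = 6.95 mm/h.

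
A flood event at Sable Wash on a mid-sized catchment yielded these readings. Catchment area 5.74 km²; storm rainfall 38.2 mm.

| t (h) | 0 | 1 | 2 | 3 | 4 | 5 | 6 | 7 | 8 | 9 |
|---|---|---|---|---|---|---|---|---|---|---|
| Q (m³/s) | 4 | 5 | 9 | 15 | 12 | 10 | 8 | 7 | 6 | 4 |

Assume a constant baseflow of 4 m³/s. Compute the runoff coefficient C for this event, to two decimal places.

ΣQ_DR = 40.00 m³/s; V = ΣQ_DR·Δt = 1.440 × 10^5 m³.
Runoff depth d = V / A = 25.09 mm.
C = d / P = 25.09 / 38.2 = 0.66.

C ≈ 0.66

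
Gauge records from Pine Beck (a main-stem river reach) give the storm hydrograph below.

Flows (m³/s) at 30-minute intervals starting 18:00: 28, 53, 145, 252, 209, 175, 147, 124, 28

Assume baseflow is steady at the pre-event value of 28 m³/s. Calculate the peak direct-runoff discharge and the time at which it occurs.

Subtracting baseflow gives direct-runoff ordinates: 0.0, 25.0, 117.0, 224.0, 181.0, 147.0, 119.0, 96.0, 0.0 m³/s.
The maximum is 224.0 m³/s, occurring at the reading for t = 19:30.

Q_p = 224.0 m³/s at t = 19:30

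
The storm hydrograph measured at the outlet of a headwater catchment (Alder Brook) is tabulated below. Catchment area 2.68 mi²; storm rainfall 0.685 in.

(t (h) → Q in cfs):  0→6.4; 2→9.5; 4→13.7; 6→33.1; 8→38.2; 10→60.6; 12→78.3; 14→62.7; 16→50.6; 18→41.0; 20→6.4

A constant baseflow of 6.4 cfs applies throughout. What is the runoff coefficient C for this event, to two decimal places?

C ≈ 0.56

ΣQ_DR = 330.1 cfs; V = ΣQ_DR·Δt = 2.377 × 10^6 ft³.
Runoff depth d = V / A = 0.3817 in.
C = d / P = 0.3817 / 0.685 = 0.56.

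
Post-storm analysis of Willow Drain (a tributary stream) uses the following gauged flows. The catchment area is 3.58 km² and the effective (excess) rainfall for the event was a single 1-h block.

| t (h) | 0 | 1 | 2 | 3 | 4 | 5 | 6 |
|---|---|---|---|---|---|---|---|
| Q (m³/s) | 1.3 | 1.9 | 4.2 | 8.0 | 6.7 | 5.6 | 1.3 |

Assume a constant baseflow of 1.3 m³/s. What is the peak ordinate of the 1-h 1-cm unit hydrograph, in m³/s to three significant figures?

U_p ≈ 3.35 m³/s

Direct runoff: 0.0, 0.6, 2.9, 6.7, 5.4, 4.3, 0.0 m³/s; ΣQ_DR = 19.90 m³/s, peak = 6.7 m³/s.
Runoff depth d = ΣQ_DR·Δt / A = 19.90 × 3600 / (3.58 km²) = 20.01 mm.
The 1-cm UH is the DRH scaled by (10 mm)/d, so U_p = 6.7 × 10/20.01 = 3.35 m³/s.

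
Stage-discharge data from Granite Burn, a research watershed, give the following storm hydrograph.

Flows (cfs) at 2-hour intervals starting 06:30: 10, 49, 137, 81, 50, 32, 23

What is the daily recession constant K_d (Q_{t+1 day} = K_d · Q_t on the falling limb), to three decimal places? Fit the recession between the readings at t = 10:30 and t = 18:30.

K_d ≈ 0.005

Between t = 10:30 and t = 18:30 the flow falls from 137 to 23 cfs over 4×2 h = 8 h.
Per-interval ratio K = (23/137)^(1/4) = 0.6401; K_d = K^(24/2) = 0.005.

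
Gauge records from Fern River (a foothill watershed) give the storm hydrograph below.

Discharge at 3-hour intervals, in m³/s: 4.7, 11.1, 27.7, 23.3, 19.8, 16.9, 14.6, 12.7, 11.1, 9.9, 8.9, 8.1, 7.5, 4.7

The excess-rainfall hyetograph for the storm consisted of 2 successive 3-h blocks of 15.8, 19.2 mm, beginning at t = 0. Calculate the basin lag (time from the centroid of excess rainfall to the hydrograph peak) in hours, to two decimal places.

t_L ≈ 2.85 h

Centroid of excess rainfall: t_c = Σ P_i·t̄_i / ΣP_i = 3.1457 h (block centres at 1.5, 4.5 h).
Hydrograph peak occurs at t = 6 h, so basin lag t_L = 6 − 3.1457 = 2.85 h.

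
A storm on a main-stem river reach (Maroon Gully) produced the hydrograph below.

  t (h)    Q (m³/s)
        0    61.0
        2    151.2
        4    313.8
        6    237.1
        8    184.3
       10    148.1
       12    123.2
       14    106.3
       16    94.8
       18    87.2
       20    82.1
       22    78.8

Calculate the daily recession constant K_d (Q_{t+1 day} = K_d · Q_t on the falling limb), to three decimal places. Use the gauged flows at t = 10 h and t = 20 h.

Between t = 10 h and t = 20 h the flow falls from 148.1 to 82.1 m³/s over 5×2 h = 10 h.
Per-interval ratio K = (82.1/148.1)^(1/5) = 0.8887; K_d = K^(24/2) = 0.243.

K_d ≈ 0.243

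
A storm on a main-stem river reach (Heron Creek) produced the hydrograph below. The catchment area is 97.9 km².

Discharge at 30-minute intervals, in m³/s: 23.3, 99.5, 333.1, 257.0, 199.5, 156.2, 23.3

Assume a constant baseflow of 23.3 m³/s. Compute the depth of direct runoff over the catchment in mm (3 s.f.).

Direct runoff: 0.0, 76.2, 309.8, 233.7, 176.2, 132.9, 0.0 m³/s; ΣQ_DR = 928.8 m³/s.
V = ΣQ_DR · Δt = 928.8 × 1800 s = 1.672 × 10^6 m³.
Over A = 97.9 km², depth = V / A = 17.1 mm.

d ≈ 17.1 mm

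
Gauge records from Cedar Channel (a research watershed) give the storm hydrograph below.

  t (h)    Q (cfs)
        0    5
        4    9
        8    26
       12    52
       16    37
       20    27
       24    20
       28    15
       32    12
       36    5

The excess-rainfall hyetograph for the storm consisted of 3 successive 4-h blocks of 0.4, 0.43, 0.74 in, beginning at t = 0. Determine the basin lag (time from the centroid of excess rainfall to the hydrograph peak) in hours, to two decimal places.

t_L ≈ 5.13 h

Centroid of excess rainfall: t_c = Σ P_i·t̄_i / ΣP_i = 6.8662 h (block centres at 2, 6, 10 h).
Hydrograph peak occurs at t = 12 h, so basin lag t_L = 12 − 6.8662 = 5.13 h.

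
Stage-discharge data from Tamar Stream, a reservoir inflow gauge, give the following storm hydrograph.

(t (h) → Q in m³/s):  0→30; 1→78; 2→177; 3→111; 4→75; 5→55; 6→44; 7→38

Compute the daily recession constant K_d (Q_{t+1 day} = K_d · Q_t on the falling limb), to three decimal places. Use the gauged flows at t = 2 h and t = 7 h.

K_d ≈ 0.001

Between t = 2 h and t = 7 h the flow falls from 177 to 38 m³/s over 5×1 h = 5 h.
Per-interval ratio K = (38/177)^(1/5) = 0.7351; K_d = K^(24/1) = 0.001.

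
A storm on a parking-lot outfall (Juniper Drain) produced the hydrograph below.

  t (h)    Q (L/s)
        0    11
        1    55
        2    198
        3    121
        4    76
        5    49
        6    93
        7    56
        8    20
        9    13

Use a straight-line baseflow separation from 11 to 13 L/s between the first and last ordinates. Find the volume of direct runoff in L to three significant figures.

Direct-runoff ordinates (Q − Q_b): 0.00, 43.78, 186.56, 109.33, 64.11, 36.89, 80.67, 43.44, 7.22, 0.00 L/s.
ΣQ_DR = 572.0 L/s.
With Δt = 1 h = 3600 s, V = ΣQ_DR · Δt = 572.0 × 3600 = 2.06 × 10^6 L.

V ≈ 2.06 × 10^6 L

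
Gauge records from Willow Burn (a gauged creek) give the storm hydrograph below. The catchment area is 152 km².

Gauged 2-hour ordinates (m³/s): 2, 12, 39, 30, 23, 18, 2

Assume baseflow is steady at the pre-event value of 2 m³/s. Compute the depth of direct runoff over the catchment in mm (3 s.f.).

Direct runoff: 0.0, 10.0, 37.0, 28.0, 21.0, 16.0, 0.0 m³/s; ΣQ_DR = 112.0 m³/s.
V = ΣQ_DR · Δt = 112.0 × 7200 s = 8.064 × 10^5 m³.
Over A = 152 km², depth = V / A = 5.31 mm.

d ≈ 5.31 mm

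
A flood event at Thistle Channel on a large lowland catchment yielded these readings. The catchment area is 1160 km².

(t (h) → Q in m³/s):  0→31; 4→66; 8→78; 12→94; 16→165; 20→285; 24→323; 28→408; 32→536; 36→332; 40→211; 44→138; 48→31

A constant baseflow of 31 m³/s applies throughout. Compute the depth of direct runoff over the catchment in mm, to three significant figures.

Direct runoff: 0.0, 35.0, 47.0, 63.0, 134.0, 254.0, 292.0, 377.0, 505.0, 301.0, 180.0, 107.0, 0.0 m³/s; ΣQ_DR = 2295 m³/s.
V = ΣQ_DR · Δt = 2295 × 14400 s = 3.305 × 10^7 m³.
Over A = 1160 km², depth = V / A = 28.5 mm.

d ≈ 28.5 mm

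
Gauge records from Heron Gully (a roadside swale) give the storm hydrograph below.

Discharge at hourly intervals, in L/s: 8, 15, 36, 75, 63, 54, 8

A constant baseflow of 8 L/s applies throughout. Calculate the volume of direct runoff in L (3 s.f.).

V ≈ 7.31 × 10^5 L

Direct-runoff ordinates (Q − Q_b): 0.0, 7.0, 28.0, 67.0, 55.0, 46.0, 0.0 L/s.
ΣQ_DR = 203.0 L/s.
With Δt = 1 h = 3600 s, V = ΣQ_DR · Δt = 203.0 × 3600 = 7.31 × 10^5 L.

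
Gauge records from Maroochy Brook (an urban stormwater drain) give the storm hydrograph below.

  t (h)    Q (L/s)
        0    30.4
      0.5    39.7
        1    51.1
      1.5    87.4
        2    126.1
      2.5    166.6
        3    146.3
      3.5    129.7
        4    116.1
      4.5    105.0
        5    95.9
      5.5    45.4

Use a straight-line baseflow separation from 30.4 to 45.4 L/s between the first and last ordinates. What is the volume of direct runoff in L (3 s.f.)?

V ≈ 1.23 × 10^6 L

Direct-runoff ordinates (Q − Q_b): 0.00, 7.94, 17.97, 52.91, 90.25, 129.38, 107.72, 89.75, 74.79, 62.33, 51.86, 0.00 L/s.
ΣQ_DR = 684.9 L/s.
With Δt = 0.5 h = 1800 s, V = ΣQ_DR · Δt = 684.9 × 1800 = 1.23 × 10^6 L.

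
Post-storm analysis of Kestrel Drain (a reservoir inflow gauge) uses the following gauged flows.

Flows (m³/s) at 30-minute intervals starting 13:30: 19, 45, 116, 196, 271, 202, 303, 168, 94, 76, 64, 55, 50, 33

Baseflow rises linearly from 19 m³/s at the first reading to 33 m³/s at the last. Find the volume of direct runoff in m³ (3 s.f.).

V ≈ 2.39 × 10^6 m³

Direct-runoff ordinates (Q − Q_b): 0.00, 24.92, 94.85, 173.77, 247.69, 177.62, 277.54, 141.46, 66.38, 47.31, 34.23, 24.15, 18.08, 0.00 m³/s.
ΣQ_DR = 1328 m³/s.
With Δt = 0.5 h = 1800 s, V = ΣQ_DR · Δt = 1328 × 1800 = 2.39 × 10^6 m³.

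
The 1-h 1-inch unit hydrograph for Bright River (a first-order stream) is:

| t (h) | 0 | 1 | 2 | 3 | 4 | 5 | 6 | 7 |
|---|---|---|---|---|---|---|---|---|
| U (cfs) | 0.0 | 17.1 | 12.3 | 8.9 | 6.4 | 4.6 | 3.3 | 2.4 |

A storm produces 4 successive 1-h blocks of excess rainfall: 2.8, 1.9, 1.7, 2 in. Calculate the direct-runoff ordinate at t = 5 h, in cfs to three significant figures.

By discrete convolution, Q_j = Σ (P_i / 1 in) · U_{j−i}.
At t = 5 h (j=5): Q = (2.8/1)·4.6 + (1.9/1)·6.4 + (1.7/1)·8.9 + (2/1)·12.3 = 64.8 cfs.

Q ≈ 64.8 cfs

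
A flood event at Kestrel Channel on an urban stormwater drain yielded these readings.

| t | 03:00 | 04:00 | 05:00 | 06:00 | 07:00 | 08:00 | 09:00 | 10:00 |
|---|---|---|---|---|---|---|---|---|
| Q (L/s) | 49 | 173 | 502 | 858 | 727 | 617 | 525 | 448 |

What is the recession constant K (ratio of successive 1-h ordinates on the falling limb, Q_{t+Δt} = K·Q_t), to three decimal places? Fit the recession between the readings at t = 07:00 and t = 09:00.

Using the recession-limb readings at t = 07:00 and t = 09:00: Q falls from 727 to 525 L/s over 2 intervals.
K = (Q₂/Q₁)^(1/2) = (525/727)^(1/2) = 0.850.

K ≈ 0.850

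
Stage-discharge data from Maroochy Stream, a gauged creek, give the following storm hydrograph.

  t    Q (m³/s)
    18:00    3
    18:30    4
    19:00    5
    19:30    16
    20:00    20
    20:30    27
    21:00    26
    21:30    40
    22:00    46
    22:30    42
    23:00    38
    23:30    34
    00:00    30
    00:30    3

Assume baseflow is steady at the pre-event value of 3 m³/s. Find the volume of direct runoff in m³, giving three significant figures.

V ≈ 5.26 × 10^5 m³

Direct-runoff ordinates (Q − Q_b): 0.0, 1.0, 2.0, 13.0, 17.0, 24.0, 23.0, 37.0, 43.0, 39.0, 35.0, 31.0, 27.0, 0.0 m³/s.
ΣQ_DR = 292.0 m³/s.
With Δt = 0.5 h = 1800 s, V = ΣQ_DR · Δt = 292.0 × 1800 = 5.26 × 10^5 m³.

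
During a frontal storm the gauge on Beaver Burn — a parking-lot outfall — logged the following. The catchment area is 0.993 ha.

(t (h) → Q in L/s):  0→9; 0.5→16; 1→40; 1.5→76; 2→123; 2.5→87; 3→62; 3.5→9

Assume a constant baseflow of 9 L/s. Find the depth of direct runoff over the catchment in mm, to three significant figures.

Direct runoff: 0.0, 7.0, 31.0, 67.0, 114.0, 78.0, 53.0, 0.0 L/s; ΣQ_DR = 350.0 L/s.
V = ΣQ_DR · Δt = 350.0 × 1800 s = 6.300 × 10^5 L.
Over A = 0.993 ha, depth = V / A = 63.4 mm.

d ≈ 63.4 mm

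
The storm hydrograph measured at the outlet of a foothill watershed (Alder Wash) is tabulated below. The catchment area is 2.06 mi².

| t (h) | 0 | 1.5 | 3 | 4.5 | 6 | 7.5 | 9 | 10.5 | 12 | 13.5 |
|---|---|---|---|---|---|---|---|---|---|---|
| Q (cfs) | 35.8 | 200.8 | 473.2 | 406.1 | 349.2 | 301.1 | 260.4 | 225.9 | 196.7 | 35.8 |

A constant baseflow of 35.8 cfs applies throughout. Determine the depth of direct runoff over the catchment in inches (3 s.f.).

d ≈ 2.40 in

Direct runoff: 0.0, 165.0, 437.4, 370.3, 313.4, 265.3, 224.6, 190.1, 160.9, 0.0 cfs; ΣQ_DR = 2127 cfs.
V = ΣQ_DR · Δt = 2127 × 5400 s = 1.149 × 10^7 ft³.
Over A = 2.06 mi², depth = V / A = 2.40 in.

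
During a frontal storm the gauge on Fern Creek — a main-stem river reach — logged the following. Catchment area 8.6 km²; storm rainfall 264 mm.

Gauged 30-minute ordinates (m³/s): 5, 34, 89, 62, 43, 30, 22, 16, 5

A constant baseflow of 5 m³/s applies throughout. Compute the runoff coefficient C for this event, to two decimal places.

C ≈ 0.21

ΣQ_DR = 261.0 m³/s; V = ΣQ_DR·Δt = 4.698 × 10^5 m³.
Runoff depth d = V / A = 54.63 mm.
C = d / P = 54.63 / 264 = 0.21.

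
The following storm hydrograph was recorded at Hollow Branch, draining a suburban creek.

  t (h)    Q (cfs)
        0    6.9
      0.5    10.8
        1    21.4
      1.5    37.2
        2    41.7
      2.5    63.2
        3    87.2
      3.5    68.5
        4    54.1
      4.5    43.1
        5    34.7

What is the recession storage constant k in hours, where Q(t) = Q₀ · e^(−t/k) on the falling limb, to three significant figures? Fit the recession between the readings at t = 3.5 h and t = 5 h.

On the falling limb, Q drops from 68.5 to 34.7 cfs between t = 3.5 h and t = 5 h (Δt = 1.5 h).
k = −Δt / ln(Q₂/Q₁) = −1.5 / ln(34.7/68.5) = 2.21 h.

k ≈ 2.21 h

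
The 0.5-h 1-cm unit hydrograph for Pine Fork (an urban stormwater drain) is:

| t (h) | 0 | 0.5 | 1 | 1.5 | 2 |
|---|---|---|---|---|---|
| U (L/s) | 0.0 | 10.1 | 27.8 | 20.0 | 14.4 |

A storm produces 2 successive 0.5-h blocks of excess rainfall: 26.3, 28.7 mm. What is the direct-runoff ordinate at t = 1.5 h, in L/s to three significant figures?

By discrete convolution, Q_j = Σ (P_i / 10 mm) · U_{j−i}.
At t = 1.5 h (j=3): Q = (26.3/10)·20.0 + (28.7/10)·27.8 = 132 L/s.

Q ≈ 132 L/s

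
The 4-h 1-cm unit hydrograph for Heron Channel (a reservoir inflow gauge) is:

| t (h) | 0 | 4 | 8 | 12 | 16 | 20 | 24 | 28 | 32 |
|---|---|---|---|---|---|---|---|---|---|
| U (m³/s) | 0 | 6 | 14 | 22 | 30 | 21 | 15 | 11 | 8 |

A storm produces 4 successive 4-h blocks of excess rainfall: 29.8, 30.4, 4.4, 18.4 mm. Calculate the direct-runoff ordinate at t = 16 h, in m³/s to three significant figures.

By discrete convolution, Q_j = Σ (P_i / 10 mm) · U_{j−i}.
At t = 16 h (j=4): Q = (29.8/10)·30 + (30.4/10)·22 + (4.4/10)·14 + (18.4/10)·6 = 173 m³/s.

Q ≈ 173 m³/s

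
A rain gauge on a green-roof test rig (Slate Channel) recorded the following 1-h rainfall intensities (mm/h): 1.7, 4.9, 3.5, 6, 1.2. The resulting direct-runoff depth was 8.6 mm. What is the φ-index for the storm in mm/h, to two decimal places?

φ ≈ 1.93 mm/h

Only the 3 blocks with intensity above φ contribute runoff: 4.9, 3.5, 6 mm/h.
Σ(I−φ)·Δt = d  ⇒  (4.9+3.5+6 − 3φ)·1 = 8.6
φ = (14.40 − 8.6/1) / 3 = 1.93 mm/h.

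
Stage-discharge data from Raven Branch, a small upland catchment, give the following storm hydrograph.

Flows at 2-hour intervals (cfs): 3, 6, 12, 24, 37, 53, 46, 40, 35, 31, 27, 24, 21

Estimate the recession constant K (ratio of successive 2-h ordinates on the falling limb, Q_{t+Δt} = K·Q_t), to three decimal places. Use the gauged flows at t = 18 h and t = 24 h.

Using the recession-limb readings at t = 18 h and t = 24 h: Q falls from 31 to 21 cfs over 3 intervals.
K = (Q₂/Q₁)^(1/3) = (21/31)^(1/3) = 0.878.

K ≈ 0.878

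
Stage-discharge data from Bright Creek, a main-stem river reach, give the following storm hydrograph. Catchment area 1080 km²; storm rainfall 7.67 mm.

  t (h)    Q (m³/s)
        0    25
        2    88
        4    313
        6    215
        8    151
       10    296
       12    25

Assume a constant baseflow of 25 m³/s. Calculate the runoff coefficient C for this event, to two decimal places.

C ≈ 0.82

ΣQ_DR = 938.0 m³/s; V = ΣQ_DR·Δt = 6.754 × 10^6 m³.
Runoff depth d = V / A = 6.253 mm.
C = d / P = 6.253 / 7.67 = 0.82.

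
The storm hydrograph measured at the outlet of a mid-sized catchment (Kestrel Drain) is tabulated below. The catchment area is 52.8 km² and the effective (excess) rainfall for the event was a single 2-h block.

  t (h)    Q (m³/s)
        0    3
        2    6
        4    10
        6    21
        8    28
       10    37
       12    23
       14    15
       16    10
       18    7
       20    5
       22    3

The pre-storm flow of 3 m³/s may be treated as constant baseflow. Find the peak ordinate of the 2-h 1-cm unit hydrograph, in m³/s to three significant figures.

Direct runoff: 0.0, 3.0, 7.0, 18.0, 25.0, 34.0, 20.0, 12.0, 7.0, 4.0, 2.0, 0.0 m³/s; ΣQ_DR = 132.0 m³/s, peak = 34.0 m³/s.
Runoff depth d = ΣQ_DR·Δt / A = 132.0 × 7200 / (52.8 km²) = 18.00 mm.
The 1-cm UH is the DRH scaled by (10 mm)/d, so U_p = 34.0 × 10/18.00 = 18.9 m³/s.

U_p ≈ 18.9 m³/s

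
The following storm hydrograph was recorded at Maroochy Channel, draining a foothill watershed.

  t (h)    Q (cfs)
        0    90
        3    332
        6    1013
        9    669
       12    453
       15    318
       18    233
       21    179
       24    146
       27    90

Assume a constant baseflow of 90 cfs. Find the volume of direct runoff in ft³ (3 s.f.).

V ≈ 2.83 × 10^7 ft³

Direct-runoff ordinates (Q − Q_b): 0.0, 242.0, 923.0, 579.0, 363.0, 228.0, 143.0, 89.0, 56.0, 0.0 cfs.
ΣQ_DR = 2623 cfs.
With Δt = 3 h = 10800 s, V = ΣQ_DR · Δt = 2623 × 10800 = 2.83 × 10^7 ft³.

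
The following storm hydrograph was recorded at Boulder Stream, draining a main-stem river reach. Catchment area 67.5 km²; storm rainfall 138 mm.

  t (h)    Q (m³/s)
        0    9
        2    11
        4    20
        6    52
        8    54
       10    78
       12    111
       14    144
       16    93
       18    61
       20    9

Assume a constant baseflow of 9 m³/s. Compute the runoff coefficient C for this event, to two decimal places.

C ≈ 0.42

ΣQ_DR = 543.0 m³/s; V = ΣQ_DR·Δt = 3.910 × 10^6 m³.
Runoff depth d = V / A = 57.92 mm.
C = d / P = 57.92 / 138 = 0.42.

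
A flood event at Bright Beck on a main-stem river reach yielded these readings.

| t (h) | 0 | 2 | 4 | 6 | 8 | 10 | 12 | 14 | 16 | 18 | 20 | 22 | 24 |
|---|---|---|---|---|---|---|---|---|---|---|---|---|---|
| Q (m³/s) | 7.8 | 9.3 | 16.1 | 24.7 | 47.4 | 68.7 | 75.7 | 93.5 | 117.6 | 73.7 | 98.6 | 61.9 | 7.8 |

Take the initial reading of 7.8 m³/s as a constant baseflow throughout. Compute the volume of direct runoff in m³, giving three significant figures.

V ≈ 4.33 × 10^6 m³

Direct-runoff ordinates (Q − Q_b): 0.0, 1.5, 8.3, 16.9, 39.6, 60.9, 67.9, 85.7, 109.8, 65.9, 90.8, 54.1, 0.0 m³/s.
ΣQ_DR = 601.4 m³/s.
With Δt = 2 h = 7200 s, V = ΣQ_DR · Δt = 601.4 × 7200 = 4.33 × 10^6 m³.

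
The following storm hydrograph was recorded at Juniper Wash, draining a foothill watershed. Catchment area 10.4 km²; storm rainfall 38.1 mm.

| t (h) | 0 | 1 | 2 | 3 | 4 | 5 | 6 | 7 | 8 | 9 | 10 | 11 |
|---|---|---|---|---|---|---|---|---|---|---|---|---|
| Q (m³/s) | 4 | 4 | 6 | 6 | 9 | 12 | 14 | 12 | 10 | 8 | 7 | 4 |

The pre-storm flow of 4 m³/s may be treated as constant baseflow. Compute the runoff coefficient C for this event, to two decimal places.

ΣQ_DR = 48.00 m³/s; V = ΣQ_DR·Δt = 1.728 × 10^5 m³.
Runoff depth d = V / A = 16.62 mm.
C = d / P = 16.62 / 38.1 = 0.44.

C ≈ 0.44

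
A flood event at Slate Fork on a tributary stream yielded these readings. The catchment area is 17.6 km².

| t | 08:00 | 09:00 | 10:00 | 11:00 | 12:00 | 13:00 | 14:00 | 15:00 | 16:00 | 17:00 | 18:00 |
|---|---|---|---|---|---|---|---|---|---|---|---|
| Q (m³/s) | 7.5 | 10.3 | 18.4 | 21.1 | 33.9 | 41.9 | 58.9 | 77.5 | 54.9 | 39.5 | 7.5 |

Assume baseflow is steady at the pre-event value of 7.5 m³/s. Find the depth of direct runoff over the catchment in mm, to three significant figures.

Direct runoff: 0.0, 2.8, 10.9, 13.6, 26.4, 34.4, 51.4, 70.0, 47.4, 32.0, 0.0 m³/s; ΣQ_DR = 288.9 m³/s.
V = ΣQ_DR · Δt = 288.9 × 3600 s = 1.040 × 10^6 m³.
Over A = 17.6 km², depth = V / A = 59.1 mm.

d ≈ 59.1 mm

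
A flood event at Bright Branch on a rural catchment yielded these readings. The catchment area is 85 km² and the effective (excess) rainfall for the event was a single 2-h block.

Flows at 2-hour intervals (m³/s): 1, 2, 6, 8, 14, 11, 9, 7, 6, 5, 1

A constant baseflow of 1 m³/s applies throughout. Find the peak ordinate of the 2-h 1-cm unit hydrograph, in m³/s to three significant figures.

Direct runoff: 0.0, 1.0, 5.0, 7.0, 13.0, 10.0, 8.0, 6.0, 5.0, 4.0, 0.0 m³/s; ΣQ_DR = 59.00 m³/s, peak = 13.0 m³/s.
Runoff depth d = ΣQ_DR·Δt / A = 59.00 × 7200 / (85 km²) = 4.998 mm.
The 1-cm UH is the DRH scaled by (10 mm)/d, so U_p = 13.0 × 10/4.998 = 26.0 m³/s.

U_p ≈ 26.0 m³/s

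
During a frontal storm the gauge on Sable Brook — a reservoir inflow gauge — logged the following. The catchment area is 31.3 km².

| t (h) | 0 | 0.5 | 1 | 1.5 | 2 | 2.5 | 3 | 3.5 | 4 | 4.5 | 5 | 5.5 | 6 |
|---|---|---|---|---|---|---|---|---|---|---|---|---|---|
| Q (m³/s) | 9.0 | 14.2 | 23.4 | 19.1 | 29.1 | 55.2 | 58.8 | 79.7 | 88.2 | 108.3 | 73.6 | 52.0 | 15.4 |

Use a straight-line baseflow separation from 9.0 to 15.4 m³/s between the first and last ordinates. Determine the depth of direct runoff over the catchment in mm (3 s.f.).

Direct runoff: 0.00, 4.67, 13.33, 8.50, 17.97, 43.53, 46.60, 66.97, 74.93, 94.50, 59.27, 37.13, 0.00 m³/s; ΣQ_DR = 467.4 m³/s.
V = ΣQ_DR · Δt = 467.4 × 1800 s = 8.413 × 10^5 m³.
Over A = 31.3 km², depth = V / A = 26.9 mm.

d ≈ 26.9 mm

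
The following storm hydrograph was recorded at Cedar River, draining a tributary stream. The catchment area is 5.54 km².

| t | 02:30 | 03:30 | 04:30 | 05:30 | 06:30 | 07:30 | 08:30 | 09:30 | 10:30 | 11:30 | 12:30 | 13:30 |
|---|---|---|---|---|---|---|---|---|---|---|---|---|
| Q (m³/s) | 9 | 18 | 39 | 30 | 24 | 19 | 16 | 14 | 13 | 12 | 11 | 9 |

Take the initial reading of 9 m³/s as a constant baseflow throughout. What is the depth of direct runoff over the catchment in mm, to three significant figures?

Direct runoff: 0.0, 9.0, 30.0, 21.0, 15.0, 10.0, 7.0, 5.0, 4.0, 3.0, 2.0, 0.0 m³/s; ΣQ_DR = 106.0 m³/s.
V = ΣQ_DR · Δt = 106.0 × 3600 s = 3.816 × 10^5 m³.
Over A = 5.54 km², depth = V / A = 68.9 mm.

d ≈ 68.9 mm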